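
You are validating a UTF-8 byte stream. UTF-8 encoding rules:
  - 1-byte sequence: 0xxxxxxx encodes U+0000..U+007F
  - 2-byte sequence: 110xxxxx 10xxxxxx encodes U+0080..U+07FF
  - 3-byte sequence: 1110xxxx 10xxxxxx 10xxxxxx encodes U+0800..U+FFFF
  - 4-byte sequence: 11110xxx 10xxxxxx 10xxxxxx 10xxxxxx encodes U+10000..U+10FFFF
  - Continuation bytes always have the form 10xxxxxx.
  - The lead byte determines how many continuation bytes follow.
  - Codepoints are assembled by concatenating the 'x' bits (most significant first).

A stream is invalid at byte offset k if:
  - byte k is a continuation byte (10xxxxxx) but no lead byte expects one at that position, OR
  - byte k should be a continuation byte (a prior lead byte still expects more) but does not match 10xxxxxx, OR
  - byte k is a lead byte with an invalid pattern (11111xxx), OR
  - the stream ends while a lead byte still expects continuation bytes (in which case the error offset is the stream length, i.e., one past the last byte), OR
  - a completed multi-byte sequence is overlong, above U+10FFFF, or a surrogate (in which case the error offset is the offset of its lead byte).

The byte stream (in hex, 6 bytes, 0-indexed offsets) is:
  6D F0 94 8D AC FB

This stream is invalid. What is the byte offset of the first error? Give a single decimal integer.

Answer: 5

Derivation:
Byte[0]=6D: 1-byte ASCII. cp=U+006D
Byte[1]=F0: 4-byte lead, need 3 cont bytes. acc=0x0
Byte[2]=94: continuation. acc=(acc<<6)|0x14=0x14
Byte[3]=8D: continuation. acc=(acc<<6)|0x0D=0x50D
Byte[4]=AC: continuation. acc=(acc<<6)|0x2C=0x1436C
Completed: cp=U+1436C (starts at byte 1)
Byte[5]=FB: INVALID lead byte (not 0xxx/110x/1110/11110)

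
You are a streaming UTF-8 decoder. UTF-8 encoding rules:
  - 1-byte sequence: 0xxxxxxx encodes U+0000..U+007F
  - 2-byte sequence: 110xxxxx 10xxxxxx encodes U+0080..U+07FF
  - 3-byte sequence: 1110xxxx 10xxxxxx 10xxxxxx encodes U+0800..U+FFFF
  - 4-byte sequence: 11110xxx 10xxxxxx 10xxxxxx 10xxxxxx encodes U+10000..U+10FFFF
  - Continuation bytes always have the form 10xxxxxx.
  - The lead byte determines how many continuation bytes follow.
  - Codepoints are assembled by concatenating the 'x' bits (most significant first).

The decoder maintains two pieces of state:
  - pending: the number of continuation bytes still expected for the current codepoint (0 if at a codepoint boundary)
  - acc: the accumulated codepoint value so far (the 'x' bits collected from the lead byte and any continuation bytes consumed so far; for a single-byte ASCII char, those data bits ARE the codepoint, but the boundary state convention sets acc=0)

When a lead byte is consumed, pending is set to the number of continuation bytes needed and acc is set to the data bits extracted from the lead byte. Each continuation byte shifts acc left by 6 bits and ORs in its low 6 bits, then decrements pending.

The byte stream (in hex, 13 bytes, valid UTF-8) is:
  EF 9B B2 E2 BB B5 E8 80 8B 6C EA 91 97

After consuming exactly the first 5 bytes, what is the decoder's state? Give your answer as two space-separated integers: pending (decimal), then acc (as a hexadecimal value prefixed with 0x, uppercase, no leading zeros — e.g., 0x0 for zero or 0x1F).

Answer: 1 0xBB

Derivation:
Byte[0]=EF: 3-byte lead. pending=2, acc=0xF
Byte[1]=9B: continuation. acc=(acc<<6)|0x1B=0x3DB, pending=1
Byte[2]=B2: continuation. acc=(acc<<6)|0x32=0xF6F2, pending=0
Byte[3]=E2: 3-byte lead. pending=2, acc=0x2
Byte[4]=BB: continuation. acc=(acc<<6)|0x3B=0xBB, pending=1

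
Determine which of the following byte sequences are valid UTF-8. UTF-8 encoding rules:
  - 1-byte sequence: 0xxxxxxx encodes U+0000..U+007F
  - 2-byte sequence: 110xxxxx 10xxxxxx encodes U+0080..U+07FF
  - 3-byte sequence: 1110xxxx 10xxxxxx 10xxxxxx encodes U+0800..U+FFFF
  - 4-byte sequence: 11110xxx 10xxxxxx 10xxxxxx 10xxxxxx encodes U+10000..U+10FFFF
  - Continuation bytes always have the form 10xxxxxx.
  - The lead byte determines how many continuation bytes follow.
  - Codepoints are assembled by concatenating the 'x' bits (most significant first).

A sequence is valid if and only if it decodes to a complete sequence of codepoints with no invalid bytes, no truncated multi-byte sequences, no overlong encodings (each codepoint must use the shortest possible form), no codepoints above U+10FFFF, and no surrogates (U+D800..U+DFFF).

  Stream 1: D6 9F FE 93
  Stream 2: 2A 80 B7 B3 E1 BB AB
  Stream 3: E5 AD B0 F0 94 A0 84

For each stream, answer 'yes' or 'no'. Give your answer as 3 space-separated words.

Stream 1: error at byte offset 2. INVALID
Stream 2: error at byte offset 1. INVALID
Stream 3: decodes cleanly. VALID

Answer: no no yes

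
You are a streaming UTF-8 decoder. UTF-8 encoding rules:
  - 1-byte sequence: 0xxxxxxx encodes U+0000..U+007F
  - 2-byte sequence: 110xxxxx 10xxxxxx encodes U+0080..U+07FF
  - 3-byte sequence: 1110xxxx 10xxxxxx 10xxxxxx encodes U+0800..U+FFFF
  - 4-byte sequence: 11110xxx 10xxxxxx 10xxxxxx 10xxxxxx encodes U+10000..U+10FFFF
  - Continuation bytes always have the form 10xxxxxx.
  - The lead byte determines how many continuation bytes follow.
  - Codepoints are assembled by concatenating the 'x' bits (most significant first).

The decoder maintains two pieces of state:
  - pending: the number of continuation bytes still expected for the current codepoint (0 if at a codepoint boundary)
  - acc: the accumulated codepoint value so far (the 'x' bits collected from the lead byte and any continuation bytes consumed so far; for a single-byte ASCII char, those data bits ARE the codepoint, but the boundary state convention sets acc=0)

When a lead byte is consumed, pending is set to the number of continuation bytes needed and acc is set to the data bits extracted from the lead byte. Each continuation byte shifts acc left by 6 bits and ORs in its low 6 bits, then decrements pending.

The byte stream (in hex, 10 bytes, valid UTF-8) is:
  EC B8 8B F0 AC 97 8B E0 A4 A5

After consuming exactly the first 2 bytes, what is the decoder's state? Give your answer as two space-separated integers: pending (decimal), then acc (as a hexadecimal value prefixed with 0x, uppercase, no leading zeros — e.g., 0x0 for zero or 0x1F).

Byte[0]=EC: 3-byte lead. pending=2, acc=0xC
Byte[1]=B8: continuation. acc=(acc<<6)|0x38=0x338, pending=1

Answer: 1 0x338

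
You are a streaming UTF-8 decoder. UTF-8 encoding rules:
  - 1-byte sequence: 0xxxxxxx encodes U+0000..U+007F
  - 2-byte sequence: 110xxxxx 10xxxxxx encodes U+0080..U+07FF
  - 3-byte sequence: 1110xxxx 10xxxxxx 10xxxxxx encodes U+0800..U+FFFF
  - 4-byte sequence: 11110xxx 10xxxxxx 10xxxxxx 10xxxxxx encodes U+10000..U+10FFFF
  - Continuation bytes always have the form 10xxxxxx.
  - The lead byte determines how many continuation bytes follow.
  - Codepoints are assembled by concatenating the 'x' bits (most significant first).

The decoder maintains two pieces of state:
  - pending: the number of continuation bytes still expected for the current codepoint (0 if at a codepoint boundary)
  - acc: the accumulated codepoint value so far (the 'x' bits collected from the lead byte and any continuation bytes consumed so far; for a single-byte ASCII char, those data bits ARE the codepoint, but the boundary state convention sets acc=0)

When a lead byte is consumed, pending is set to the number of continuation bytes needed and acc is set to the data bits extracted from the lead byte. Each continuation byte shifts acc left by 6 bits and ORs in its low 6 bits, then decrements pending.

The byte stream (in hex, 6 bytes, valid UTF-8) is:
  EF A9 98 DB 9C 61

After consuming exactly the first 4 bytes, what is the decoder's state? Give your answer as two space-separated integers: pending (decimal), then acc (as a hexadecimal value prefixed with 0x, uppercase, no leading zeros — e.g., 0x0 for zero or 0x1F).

Answer: 1 0x1B

Derivation:
Byte[0]=EF: 3-byte lead. pending=2, acc=0xF
Byte[1]=A9: continuation. acc=(acc<<6)|0x29=0x3E9, pending=1
Byte[2]=98: continuation. acc=(acc<<6)|0x18=0xFA58, pending=0
Byte[3]=DB: 2-byte lead. pending=1, acc=0x1B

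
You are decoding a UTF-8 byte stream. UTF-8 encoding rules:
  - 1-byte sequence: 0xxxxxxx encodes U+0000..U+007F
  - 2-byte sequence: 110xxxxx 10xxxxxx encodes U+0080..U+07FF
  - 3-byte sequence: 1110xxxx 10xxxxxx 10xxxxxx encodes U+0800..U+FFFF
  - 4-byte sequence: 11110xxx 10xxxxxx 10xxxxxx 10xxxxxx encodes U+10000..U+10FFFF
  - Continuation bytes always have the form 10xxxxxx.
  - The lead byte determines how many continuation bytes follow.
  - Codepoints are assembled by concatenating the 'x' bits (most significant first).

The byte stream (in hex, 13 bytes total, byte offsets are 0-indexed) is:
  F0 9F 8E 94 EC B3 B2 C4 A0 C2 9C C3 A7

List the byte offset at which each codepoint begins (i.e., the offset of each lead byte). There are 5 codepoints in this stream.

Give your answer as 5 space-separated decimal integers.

Answer: 0 4 7 9 11

Derivation:
Byte[0]=F0: 4-byte lead, need 3 cont bytes. acc=0x0
Byte[1]=9F: continuation. acc=(acc<<6)|0x1F=0x1F
Byte[2]=8E: continuation. acc=(acc<<6)|0x0E=0x7CE
Byte[3]=94: continuation. acc=(acc<<6)|0x14=0x1F394
Completed: cp=U+1F394 (starts at byte 0)
Byte[4]=EC: 3-byte lead, need 2 cont bytes. acc=0xC
Byte[5]=B3: continuation. acc=(acc<<6)|0x33=0x333
Byte[6]=B2: continuation. acc=(acc<<6)|0x32=0xCCF2
Completed: cp=U+CCF2 (starts at byte 4)
Byte[7]=C4: 2-byte lead, need 1 cont bytes. acc=0x4
Byte[8]=A0: continuation. acc=(acc<<6)|0x20=0x120
Completed: cp=U+0120 (starts at byte 7)
Byte[9]=C2: 2-byte lead, need 1 cont bytes. acc=0x2
Byte[10]=9C: continuation. acc=(acc<<6)|0x1C=0x9C
Completed: cp=U+009C (starts at byte 9)
Byte[11]=C3: 2-byte lead, need 1 cont bytes. acc=0x3
Byte[12]=A7: continuation. acc=(acc<<6)|0x27=0xE7
Completed: cp=U+00E7 (starts at byte 11)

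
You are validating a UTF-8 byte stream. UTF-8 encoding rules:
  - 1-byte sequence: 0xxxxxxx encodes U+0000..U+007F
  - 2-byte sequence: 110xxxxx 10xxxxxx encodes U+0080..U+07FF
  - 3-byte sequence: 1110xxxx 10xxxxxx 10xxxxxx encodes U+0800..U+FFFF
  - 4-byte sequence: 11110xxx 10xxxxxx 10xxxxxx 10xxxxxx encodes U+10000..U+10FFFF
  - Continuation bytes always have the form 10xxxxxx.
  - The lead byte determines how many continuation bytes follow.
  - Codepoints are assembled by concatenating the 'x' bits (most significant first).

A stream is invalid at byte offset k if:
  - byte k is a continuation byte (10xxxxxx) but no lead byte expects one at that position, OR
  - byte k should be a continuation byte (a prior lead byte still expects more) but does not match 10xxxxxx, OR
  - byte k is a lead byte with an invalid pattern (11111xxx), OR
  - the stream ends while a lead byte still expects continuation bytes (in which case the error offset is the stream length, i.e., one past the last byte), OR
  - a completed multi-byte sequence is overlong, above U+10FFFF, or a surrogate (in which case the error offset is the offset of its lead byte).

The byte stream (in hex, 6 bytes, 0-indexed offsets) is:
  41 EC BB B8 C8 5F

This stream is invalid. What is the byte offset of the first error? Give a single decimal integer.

Answer: 5

Derivation:
Byte[0]=41: 1-byte ASCII. cp=U+0041
Byte[1]=EC: 3-byte lead, need 2 cont bytes. acc=0xC
Byte[2]=BB: continuation. acc=(acc<<6)|0x3B=0x33B
Byte[3]=B8: continuation. acc=(acc<<6)|0x38=0xCEF8
Completed: cp=U+CEF8 (starts at byte 1)
Byte[4]=C8: 2-byte lead, need 1 cont bytes. acc=0x8
Byte[5]=5F: expected 10xxxxxx continuation. INVALID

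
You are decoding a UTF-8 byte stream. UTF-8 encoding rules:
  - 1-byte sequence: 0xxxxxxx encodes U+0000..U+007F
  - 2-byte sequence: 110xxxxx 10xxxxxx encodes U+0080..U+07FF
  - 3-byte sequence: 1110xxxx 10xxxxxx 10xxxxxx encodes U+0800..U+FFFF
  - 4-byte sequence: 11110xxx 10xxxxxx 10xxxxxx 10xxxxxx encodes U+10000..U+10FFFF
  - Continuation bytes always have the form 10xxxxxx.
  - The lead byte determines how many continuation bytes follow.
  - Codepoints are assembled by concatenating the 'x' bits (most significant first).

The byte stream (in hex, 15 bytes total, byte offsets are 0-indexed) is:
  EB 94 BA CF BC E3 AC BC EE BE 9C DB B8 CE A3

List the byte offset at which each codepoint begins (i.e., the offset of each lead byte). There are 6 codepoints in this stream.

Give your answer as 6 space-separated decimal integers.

Answer: 0 3 5 8 11 13

Derivation:
Byte[0]=EB: 3-byte lead, need 2 cont bytes. acc=0xB
Byte[1]=94: continuation. acc=(acc<<6)|0x14=0x2D4
Byte[2]=BA: continuation. acc=(acc<<6)|0x3A=0xB53A
Completed: cp=U+B53A (starts at byte 0)
Byte[3]=CF: 2-byte lead, need 1 cont bytes. acc=0xF
Byte[4]=BC: continuation. acc=(acc<<6)|0x3C=0x3FC
Completed: cp=U+03FC (starts at byte 3)
Byte[5]=E3: 3-byte lead, need 2 cont bytes. acc=0x3
Byte[6]=AC: continuation. acc=(acc<<6)|0x2C=0xEC
Byte[7]=BC: continuation. acc=(acc<<6)|0x3C=0x3B3C
Completed: cp=U+3B3C (starts at byte 5)
Byte[8]=EE: 3-byte lead, need 2 cont bytes. acc=0xE
Byte[9]=BE: continuation. acc=(acc<<6)|0x3E=0x3BE
Byte[10]=9C: continuation. acc=(acc<<6)|0x1C=0xEF9C
Completed: cp=U+EF9C (starts at byte 8)
Byte[11]=DB: 2-byte lead, need 1 cont bytes. acc=0x1B
Byte[12]=B8: continuation. acc=(acc<<6)|0x38=0x6F8
Completed: cp=U+06F8 (starts at byte 11)
Byte[13]=CE: 2-byte lead, need 1 cont bytes. acc=0xE
Byte[14]=A3: continuation. acc=(acc<<6)|0x23=0x3A3
Completed: cp=U+03A3 (starts at byte 13)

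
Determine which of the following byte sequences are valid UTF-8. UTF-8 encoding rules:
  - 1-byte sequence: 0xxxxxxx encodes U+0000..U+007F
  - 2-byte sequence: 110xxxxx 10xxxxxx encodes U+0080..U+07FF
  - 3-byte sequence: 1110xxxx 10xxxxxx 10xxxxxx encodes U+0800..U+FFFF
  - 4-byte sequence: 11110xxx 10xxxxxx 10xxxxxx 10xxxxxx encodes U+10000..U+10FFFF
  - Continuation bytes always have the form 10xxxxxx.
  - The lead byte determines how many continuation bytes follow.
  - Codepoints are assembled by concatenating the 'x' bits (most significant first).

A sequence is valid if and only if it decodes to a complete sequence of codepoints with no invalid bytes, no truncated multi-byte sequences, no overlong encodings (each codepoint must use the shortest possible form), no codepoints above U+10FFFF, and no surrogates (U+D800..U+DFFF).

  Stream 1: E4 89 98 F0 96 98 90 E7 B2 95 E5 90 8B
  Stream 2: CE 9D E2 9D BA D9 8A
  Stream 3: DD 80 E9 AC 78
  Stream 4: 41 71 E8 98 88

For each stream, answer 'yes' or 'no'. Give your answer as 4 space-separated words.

Answer: yes yes no yes

Derivation:
Stream 1: decodes cleanly. VALID
Stream 2: decodes cleanly. VALID
Stream 3: error at byte offset 4. INVALID
Stream 4: decodes cleanly. VALID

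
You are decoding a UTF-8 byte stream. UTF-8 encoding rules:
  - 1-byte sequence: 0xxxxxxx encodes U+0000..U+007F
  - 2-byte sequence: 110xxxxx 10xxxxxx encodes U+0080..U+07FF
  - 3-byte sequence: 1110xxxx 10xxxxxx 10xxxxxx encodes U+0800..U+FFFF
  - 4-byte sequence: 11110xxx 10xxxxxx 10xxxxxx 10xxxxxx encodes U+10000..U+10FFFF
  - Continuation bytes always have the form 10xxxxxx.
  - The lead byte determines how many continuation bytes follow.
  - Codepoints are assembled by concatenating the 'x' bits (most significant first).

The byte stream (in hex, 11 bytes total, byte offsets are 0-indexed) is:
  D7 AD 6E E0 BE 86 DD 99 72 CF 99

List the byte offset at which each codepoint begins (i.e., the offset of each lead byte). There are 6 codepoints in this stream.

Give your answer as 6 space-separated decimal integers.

Byte[0]=D7: 2-byte lead, need 1 cont bytes. acc=0x17
Byte[1]=AD: continuation. acc=(acc<<6)|0x2D=0x5ED
Completed: cp=U+05ED (starts at byte 0)
Byte[2]=6E: 1-byte ASCII. cp=U+006E
Byte[3]=E0: 3-byte lead, need 2 cont bytes. acc=0x0
Byte[4]=BE: continuation. acc=(acc<<6)|0x3E=0x3E
Byte[5]=86: continuation. acc=(acc<<6)|0x06=0xF86
Completed: cp=U+0F86 (starts at byte 3)
Byte[6]=DD: 2-byte lead, need 1 cont bytes. acc=0x1D
Byte[7]=99: continuation. acc=(acc<<6)|0x19=0x759
Completed: cp=U+0759 (starts at byte 6)
Byte[8]=72: 1-byte ASCII. cp=U+0072
Byte[9]=CF: 2-byte lead, need 1 cont bytes. acc=0xF
Byte[10]=99: continuation. acc=(acc<<6)|0x19=0x3D9
Completed: cp=U+03D9 (starts at byte 9)

Answer: 0 2 3 6 8 9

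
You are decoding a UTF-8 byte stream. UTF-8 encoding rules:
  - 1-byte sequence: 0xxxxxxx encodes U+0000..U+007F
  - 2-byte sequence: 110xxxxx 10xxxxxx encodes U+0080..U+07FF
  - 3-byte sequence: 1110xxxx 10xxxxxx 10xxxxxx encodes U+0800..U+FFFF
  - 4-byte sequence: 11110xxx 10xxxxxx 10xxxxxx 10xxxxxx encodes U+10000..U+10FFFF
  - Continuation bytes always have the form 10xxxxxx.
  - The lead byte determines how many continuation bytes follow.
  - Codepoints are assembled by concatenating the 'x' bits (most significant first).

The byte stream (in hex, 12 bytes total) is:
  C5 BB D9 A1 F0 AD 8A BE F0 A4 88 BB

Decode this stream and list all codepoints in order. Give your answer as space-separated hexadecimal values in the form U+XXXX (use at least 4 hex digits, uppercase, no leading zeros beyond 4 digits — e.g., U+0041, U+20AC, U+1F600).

Answer: U+017B U+0661 U+2D2BE U+2423B

Derivation:
Byte[0]=C5: 2-byte lead, need 1 cont bytes. acc=0x5
Byte[1]=BB: continuation. acc=(acc<<6)|0x3B=0x17B
Completed: cp=U+017B (starts at byte 0)
Byte[2]=D9: 2-byte lead, need 1 cont bytes. acc=0x19
Byte[3]=A1: continuation. acc=(acc<<6)|0x21=0x661
Completed: cp=U+0661 (starts at byte 2)
Byte[4]=F0: 4-byte lead, need 3 cont bytes. acc=0x0
Byte[5]=AD: continuation. acc=(acc<<6)|0x2D=0x2D
Byte[6]=8A: continuation. acc=(acc<<6)|0x0A=0xB4A
Byte[7]=BE: continuation. acc=(acc<<6)|0x3E=0x2D2BE
Completed: cp=U+2D2BE (starts at byte 4)
Byte[8]=F0: 4-byte lead, need 3 cont bytes. acc=0x0
Byte[9]=A4: continuation. acc=(acc<<6)|0x24=0x24
Byte[10]=88: continuation. acc=(acc<<6)|0x08=0x908
Byte[11]=BB: continuation. acc=(acc<<6)|0x3B=0x2423B
Completed: cp=U+2423B (starts at byte 8)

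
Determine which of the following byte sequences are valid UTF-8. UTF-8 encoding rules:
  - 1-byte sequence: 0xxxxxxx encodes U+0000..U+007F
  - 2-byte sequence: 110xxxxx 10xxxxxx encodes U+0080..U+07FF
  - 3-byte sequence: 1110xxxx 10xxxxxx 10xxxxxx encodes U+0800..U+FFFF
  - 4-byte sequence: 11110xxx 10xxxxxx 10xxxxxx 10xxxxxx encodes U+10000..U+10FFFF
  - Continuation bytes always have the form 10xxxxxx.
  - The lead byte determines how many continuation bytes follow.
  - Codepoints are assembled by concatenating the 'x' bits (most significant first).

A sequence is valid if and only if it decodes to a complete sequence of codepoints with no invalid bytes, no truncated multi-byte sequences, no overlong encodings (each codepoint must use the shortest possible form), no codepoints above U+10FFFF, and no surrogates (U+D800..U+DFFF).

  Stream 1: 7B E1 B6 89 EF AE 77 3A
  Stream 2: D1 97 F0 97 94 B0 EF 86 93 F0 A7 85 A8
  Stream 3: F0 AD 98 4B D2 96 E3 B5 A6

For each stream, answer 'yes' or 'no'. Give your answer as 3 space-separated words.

Answer: no yes no

Derivation:
Stream 1: error at byte offset 6. INVALID
Stream 2: decodes cleanly. VALID
Stream 3: error at byte offset 3. INVALID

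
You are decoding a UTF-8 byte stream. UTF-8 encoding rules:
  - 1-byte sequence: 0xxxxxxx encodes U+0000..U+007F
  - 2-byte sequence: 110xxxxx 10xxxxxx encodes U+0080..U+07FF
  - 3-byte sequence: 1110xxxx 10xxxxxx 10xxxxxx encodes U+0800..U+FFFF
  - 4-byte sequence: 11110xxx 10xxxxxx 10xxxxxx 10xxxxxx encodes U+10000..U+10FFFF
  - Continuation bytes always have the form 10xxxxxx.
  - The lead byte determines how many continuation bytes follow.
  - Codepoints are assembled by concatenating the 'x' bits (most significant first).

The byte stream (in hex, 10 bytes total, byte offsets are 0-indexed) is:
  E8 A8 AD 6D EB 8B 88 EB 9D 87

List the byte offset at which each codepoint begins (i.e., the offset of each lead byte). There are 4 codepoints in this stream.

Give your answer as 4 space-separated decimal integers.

Answer: 0 3 4 7

Derivation:
Byte[0]=E8: 3-byte lead, need 2 cont bytes. acc=0x8
Byte[1]=A8: continuation. acc=(acc<<6)|0x28=0x228
Byte[2]=AD: continuation. acc=(acc<<6)|0x2D=0x8A2D
Completed: cp=U+8A2D (starts at byte 0)
Byte[3]=6D: 1-byte ASCII. cp=U+006D
Byte[4]=EB: 3-byte lead, need 2 cont bytes. acc=0xB
Byte[5]=8B: continuation. acc=(acc<<6)|0x0B=0x2CB
Byte[6]=88: continuation. acc=(acc<<6)|0x08=0xB2C8
Completed: cp=U+B2C8 (starts at byte 4)
Byte[7]=EB: 3-byte lead, need 2 cont bytes. acc=0xB
Byte[8]=9D: continuation. acc=(acc<<6)|0x1D=0x2DD
Byte[9]=87: continuation. acc=(acc<<6)|0x07=0xB747
Completed: cp=U+B747 (starts at byte 7)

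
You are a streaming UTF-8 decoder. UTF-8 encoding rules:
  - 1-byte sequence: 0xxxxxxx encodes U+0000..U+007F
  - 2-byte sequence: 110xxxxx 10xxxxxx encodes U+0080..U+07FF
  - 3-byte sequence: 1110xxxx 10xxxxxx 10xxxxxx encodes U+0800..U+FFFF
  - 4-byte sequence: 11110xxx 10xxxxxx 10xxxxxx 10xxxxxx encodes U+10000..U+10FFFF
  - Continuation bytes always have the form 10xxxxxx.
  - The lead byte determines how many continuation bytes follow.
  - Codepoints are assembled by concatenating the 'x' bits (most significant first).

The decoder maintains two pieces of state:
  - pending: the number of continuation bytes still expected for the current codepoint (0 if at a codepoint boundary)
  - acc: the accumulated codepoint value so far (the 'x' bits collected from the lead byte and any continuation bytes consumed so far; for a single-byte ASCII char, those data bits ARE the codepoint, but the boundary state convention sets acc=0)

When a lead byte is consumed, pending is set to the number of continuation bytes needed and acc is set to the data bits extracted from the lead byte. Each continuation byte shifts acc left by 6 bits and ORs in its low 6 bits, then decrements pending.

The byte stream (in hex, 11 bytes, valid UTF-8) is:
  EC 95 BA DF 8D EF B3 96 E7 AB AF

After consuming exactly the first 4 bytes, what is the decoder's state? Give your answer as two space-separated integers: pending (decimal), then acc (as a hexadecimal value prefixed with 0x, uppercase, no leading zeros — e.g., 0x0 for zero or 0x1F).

Byte[0]=EC: 3-byte lead. pending=2, acc=0xC
Byte[1]=95: continuation. acc=(acc<<6)|0x15=0x315, pending=1
Byte[2]=BA: continuation. acc=(acc<<6)|0x3A=0xC57A, pending=0
Byte[3]=DF: 2-byte lead. pending=1, acc=0x1F

Answer: 1 0x1F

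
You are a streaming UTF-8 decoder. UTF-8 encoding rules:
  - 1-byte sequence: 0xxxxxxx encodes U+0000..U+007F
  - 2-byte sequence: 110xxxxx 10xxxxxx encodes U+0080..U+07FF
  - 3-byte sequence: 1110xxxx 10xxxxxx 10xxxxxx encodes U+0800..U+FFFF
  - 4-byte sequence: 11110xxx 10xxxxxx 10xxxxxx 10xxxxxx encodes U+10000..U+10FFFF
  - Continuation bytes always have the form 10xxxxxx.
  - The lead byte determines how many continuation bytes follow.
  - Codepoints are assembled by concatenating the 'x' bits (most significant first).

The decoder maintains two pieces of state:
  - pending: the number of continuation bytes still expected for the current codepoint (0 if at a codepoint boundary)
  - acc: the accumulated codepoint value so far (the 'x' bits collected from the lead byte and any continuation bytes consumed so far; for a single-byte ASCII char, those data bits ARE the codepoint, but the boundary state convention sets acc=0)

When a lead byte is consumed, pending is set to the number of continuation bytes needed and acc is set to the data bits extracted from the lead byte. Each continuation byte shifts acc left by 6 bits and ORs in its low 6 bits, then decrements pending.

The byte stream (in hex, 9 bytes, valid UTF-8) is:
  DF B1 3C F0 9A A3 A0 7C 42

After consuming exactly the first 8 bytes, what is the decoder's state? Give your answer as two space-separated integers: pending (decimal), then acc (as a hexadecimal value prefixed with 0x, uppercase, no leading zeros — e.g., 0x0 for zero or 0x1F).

Answer: 0 0x0

Derivation:
Byte[0]=DF: 2-byte lead. pending=1, acc=0x1F
Byte[1]=B1: continuation. acc=(acc<<6)|0x31=0x7F1, pending=0
Byte[2]=3C: 1-byte. pending=0, acc=0x0
Byte[3]=F0: 4-byte lead. pending=3, acc=0x0
Byte[4]=9A: continuation. acc=(acc<<6)|0x1A=0x1A, pending=2
Byte[5]=A3: continuation. acc=(acc<<6)|0x23=0x6A3, pending=1
Byte[6]=A0: continuation. acc=(acc<<6)|0x20=0x1A8E0, pending=0
Byte[7]=7C: 1-byte. pending=0, acc=0x0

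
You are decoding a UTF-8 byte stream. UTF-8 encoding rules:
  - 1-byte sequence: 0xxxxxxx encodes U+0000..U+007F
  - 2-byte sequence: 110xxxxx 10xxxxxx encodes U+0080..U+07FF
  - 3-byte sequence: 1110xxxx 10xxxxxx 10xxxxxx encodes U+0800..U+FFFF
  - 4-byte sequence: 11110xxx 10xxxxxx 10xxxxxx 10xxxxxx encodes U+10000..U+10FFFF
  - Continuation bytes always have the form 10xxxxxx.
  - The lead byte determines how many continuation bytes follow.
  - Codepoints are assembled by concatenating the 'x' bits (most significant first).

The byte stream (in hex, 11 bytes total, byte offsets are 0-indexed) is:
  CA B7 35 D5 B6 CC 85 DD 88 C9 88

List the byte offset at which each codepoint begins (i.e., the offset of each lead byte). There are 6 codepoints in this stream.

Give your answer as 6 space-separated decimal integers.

Byte[0]=CA: 2-byte lead, need 1 cont bytes. acc=0xA
Byte[1]=B7: continuation. acc=(acc<<6)|0x37=0x2B7
Completed: cp=U+02B7 (starts at byte 0)
Byte[2]=35: 1-byte ASCII. cp=U+0035
Byte[3]=D5: 2-byte lead, need 1 cont bytes. acc=0x15
Byte[4]=B6: continuation. acc=(acc<<6)|0x36=0x576
Completed: cp=U+0576 (starts at byte 3)
Byte[5]=CC: 2-byte lead, need 1 cont bytes. acc=0xC
Byte[6]=85: continuation. acc=(acc<<6)|0x05=0x305
Completed: cp=U+0305 (starts at byte 5)
Byte[7]=DD: 2-byte lead, need 1 cont bytes. acc=0x1D
Byte[8]=88: continuation. acc=(acc<<6)|0x08=0x748
Completed: cp=U+0748 (starts at byte 7)
Byte[9]=C9: 2-byte lead, need 1 cont bytes. acc=0x9
Byte[10]=88: continuation. acc=(acc<<6)|0x08=0x248
Completed: cp=U+0248 (starts at byte 9)

Answer: 0 2 3 5 7 9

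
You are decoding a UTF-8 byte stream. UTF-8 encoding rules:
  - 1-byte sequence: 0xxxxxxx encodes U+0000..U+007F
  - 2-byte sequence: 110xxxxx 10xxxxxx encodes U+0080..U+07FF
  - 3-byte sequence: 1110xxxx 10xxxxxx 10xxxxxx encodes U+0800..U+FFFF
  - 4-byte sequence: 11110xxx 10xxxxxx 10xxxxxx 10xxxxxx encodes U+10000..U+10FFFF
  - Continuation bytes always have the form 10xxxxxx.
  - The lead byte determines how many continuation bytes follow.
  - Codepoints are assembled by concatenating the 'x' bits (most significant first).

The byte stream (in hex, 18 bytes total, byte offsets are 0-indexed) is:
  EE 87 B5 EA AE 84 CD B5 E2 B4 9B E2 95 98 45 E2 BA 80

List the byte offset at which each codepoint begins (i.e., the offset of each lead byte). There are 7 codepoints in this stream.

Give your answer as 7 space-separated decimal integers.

Answer: 0 3 6 8 11 14 15

Derivation:
Byte[0]=EE: 3-byte lead, need 2 cont bytes. acc=0xE
Byte[1]=87: continuation. acc=(acc<<6)|0x07=0x387
Byte[2]=B5: continuation. acc=(acc<<6)|0x35=0xE1F5
Completed: cp=U+E1F5 (starts at byte 0)
Byte[3]=EA: 3-byte lead, need 2 cont bytes. acc=0xA
Byte[4]=AE: continuation. acc=(acc<<6)|0x2E=0x2AE
Byte[5]=84: continuation. acc=(acc<<6)|0x04=0xAB84
Completed: cp=U+AB84 (starts at byte 3)
Byte[6]=CD: 2-byte lead, need 1 cont bytes. acc=0xD
Byte[7]=B5: continuation. acc=(acc<<6)|0x35=0x375
Completed: cp=U+0375 (starts at byte 6)
Byte[8]=E2: 3-byte lead, need 2 cont bytes. acc=0x2
Byte[9]=B4: continuation. acc=(acc<<6)|0x34=0xB4
Byte[10]=9B: continuation. acc=(acc<<6)|0x1B=0x2D1B
Completed: cp=U+2D1B (starts at byte 8)
Byte[11]=E2: 3-byte lead, need 2 cont bytes. acc=0x2
Byte[12]=95: continuation. acc=(acc<<6)|0x15=0x95
Byte[13]=98: continuation. acc=(acc<<6)|0x18=0x2558
Completed: cp=U+2558 (starts at byte 11)
Byte[14]=45: 1-byte ASCII. cp=U+0045
Byte[15]=E2: 3-byte lead, need 2 cont bytes. acc=0x2
Byte[16]=BA: continuation. acc=(acc<<6)|0x3A=0xBA
Byte[17]=80: continuation. acc=(acc<<6)|0x00=0x2E80
Completed: cp=U+2E80 (starts at byte 15)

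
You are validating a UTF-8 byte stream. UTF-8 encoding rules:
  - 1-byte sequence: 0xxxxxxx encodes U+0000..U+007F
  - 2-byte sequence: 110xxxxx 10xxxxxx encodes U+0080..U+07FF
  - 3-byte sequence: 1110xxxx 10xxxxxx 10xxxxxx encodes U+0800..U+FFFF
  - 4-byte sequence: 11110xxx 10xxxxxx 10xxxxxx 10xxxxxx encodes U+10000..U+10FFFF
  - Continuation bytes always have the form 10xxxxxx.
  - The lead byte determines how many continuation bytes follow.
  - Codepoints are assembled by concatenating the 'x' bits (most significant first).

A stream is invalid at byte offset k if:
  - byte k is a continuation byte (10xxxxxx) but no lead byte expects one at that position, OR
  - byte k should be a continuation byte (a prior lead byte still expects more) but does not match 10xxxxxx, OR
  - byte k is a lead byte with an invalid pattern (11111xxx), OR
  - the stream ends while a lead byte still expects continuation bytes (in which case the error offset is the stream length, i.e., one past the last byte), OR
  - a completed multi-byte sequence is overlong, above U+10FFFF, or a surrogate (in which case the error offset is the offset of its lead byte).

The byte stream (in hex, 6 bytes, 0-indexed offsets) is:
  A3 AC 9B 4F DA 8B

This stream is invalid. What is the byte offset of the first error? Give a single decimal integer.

Byte[0]=A3: INVALID lead byte (not 0xxx/110x/1110/11110)

Answer: 0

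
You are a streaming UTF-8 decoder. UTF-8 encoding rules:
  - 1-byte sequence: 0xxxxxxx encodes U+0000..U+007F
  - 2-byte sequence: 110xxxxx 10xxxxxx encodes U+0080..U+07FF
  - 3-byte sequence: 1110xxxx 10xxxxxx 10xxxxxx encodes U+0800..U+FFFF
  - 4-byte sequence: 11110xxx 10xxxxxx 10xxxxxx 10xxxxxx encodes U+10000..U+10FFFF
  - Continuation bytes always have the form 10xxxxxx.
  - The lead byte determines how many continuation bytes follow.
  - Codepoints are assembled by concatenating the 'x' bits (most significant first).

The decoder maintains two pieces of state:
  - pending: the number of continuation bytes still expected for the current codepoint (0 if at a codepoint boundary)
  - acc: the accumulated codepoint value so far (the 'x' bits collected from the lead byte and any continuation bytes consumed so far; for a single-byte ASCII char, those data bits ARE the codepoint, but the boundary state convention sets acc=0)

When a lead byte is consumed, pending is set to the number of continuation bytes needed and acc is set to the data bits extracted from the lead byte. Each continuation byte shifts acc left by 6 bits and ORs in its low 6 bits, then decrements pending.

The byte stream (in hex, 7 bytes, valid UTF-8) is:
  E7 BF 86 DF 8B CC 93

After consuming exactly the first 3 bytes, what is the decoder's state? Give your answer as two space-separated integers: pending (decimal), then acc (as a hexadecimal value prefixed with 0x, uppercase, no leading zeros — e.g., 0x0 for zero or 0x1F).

Answer: 0 0x7FC6

Derivation:
Byte[0]=E7: 3-byte lead. pending=2, acc=0x7
Byte[1]=BF: continuation. acc=(acc<<6)|0x3F=0x1FF, pending=1
Byte[2]=86: continuation. acc=(acc<<6)|0x06=0x7FC6, pending=0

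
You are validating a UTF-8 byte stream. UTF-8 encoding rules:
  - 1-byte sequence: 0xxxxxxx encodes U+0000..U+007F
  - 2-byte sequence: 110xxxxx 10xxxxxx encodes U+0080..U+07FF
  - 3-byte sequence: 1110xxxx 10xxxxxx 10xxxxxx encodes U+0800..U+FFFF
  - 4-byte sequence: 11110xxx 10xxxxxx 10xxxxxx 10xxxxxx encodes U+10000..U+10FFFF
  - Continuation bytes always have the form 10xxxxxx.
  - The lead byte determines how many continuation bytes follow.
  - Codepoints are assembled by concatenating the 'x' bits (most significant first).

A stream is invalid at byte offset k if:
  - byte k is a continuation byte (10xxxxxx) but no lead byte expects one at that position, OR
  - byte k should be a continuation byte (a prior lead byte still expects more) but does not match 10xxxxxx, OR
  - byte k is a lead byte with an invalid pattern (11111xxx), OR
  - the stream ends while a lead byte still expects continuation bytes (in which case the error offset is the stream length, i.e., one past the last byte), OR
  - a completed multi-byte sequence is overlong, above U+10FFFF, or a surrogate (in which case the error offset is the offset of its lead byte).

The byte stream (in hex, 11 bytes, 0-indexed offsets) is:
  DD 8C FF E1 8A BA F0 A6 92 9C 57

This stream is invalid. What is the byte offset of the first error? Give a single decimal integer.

Byte[0]=DD: 2-byte lead, need 1 cont bytes. acc=0x1D
Byte[1]=8C: continuation. acc=(acc<<6)|0x0C=0x74C
Completed: cp=U+074C (starts at byte 0)
Byte[2]=FF: INVALID lead byte (not 0xxx/110x/1110/11110)

Answer: 2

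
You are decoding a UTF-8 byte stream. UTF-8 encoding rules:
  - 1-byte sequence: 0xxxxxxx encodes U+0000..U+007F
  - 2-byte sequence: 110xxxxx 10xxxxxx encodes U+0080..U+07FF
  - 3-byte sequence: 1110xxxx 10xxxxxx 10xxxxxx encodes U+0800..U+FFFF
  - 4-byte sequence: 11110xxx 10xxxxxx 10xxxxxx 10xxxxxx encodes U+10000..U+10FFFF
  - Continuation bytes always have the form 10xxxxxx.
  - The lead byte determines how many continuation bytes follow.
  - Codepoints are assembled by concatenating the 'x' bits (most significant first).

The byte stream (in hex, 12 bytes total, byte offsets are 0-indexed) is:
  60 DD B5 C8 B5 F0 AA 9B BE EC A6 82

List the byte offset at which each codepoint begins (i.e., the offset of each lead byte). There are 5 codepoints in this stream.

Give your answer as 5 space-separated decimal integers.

Byte[0]=60: 1-byte ASCII. cp=U+0060
Byte[1]=DD: 2-byte lead, need 1 cont bytes. acc=0x1D
Byte[2]=B5: continuation. acc=(acc<<6)|0x35=0x775
Completed: cp=U+0775 (starts at byte 1)
Byte[3]=C8: 2-byte lead, need 1 cont bytes. acc=0x8
Byte[4]=B5: continuation. acc=(acc<<6)|0x35=0x235
Completed: cp=U+0235 (starts at byte 3)
Byte[5]=F0: 4-byte lead, need 3 cont bytes. acc=0x0
Byte[6]=AA: continuation. acc=(acc<<6)|0x2A=0x2A
Byte[7]=9B: continuation. acc=(acc<<6)|0x1B=0xA9B
Byte[8]=BE: continuation. acc=(acc<<6)|0x3E=0x2A6FE
Completed: cp=U+2A6FE (starts at byte 5)
Byte[9]=EC: 3-byte lead, need 2 cont bytes. acc=0xC
Byte[10]=A6: continuation. acc=(acc<<6)|0x26=0x326
Byte[11]=82: continuation. acc=(acc<<6)|0x02=0xC982
Completed: cp=U+C982 (starts at byte 9)

Answer: 0 1 3 5 9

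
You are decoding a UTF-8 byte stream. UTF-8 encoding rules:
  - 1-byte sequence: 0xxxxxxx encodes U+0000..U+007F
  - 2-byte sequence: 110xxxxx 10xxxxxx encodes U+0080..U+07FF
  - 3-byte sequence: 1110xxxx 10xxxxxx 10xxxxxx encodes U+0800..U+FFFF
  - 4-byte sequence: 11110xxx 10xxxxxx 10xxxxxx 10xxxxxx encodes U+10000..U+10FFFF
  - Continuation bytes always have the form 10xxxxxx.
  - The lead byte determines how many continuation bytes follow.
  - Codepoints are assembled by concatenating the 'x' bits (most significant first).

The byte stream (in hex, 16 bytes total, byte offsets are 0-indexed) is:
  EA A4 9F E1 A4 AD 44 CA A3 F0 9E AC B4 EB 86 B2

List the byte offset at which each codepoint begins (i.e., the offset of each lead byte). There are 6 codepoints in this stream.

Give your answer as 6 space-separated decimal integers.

Answer: 0 3 6 7 9 13

Derivation:
Byte[0]=EA: 3-byte lead, need 2 cont bytes. acc=0xA
Byte[1]=A4: continuation. acc=(acc<<6)|0x24=0x2A4
Byte[2]=9F: continuation. acc=(acc<<6)|0x1F=0xA91F
Completed: cp=U+A91F (starts at byte 0)
Byte[3]=E1: 3-byte lead, need 2 cont bytes. acc=0x1
Byte[4]=A4: continuation. acc=(acc<<6)|0x24=0x64
Byte[5]=AD: continuation. acc=(acc<<6)|0x2D=0x192D
Completed: cp=U+192D (starts at byte 3)
Byte[6]=44: 1-byte ASCII. cp=U+0044
Byte[7]=CA: 2-byte lead, need 1 cont bytes. acc=0xA
Byte[8]=A3: continuation. acc=(acc<<6)|0x23=0x2A3
Completed: cp=U+02A3 (starts at byte 7)
Byte[9]=F0: 4-byte lead, need 3 cont bytes. acc=0x0
Byte[10]=9E: continuation. acc=(acc<<6)|0x1E=0x1E
Byte[11]=AC: continuation. acc=(acc<<6)|0x2C=0x7AC
Byte[12]=B4: continuation. acc=(acc<<6)|0x34=0x1EB34
Completed: cp=U+1EB34 (starts at byte 9)
Byte[13]=EB: 3-byte lead, need 2 cont bytes. acc=0xB
Byte[14]=86: continuation. acc=(acc<<6)|0x06=0x2C6
Byte[15]=B2: continuation. acc=(acc<<6)|0x32=0xB1B2
Completed: cp=U+B1B2 (starts at byte 13)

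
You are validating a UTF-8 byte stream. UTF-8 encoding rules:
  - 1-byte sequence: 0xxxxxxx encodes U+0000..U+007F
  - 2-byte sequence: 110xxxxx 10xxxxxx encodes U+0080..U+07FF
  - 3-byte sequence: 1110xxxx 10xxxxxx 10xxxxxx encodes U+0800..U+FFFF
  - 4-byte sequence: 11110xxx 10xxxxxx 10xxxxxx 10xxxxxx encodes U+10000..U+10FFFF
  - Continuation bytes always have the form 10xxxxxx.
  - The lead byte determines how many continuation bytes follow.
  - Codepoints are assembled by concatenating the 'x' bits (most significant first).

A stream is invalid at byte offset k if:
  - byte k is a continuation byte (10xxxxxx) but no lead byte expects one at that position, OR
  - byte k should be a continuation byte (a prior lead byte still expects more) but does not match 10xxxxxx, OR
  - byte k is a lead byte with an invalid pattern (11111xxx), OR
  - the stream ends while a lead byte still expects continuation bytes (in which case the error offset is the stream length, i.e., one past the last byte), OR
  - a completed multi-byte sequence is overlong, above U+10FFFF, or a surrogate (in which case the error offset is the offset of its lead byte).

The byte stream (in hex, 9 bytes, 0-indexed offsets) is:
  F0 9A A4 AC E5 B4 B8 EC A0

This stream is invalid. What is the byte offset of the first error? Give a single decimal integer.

Answer: 9

Derivation:
Byte[0]=F0: 4-byte lead, need 3 cont bytes. acc=0x0
Byte[1]=9A: continuation. acc=(acc<<6)|0x1A=0x1A
Byte[2]=A4: continuation. acc=(acc<<6)|0x24=0x6A4
Byte[3]=AC: continuation. acc=(acc<<6)|0x2C=0x1A92C
Completed: cp=U+1A92C (starts at byte 0)
Byte[4]=E5: 3-byte lead, need 2 cont bytes. acc=0x5
Byte[5]=B4: continuation. acc=(acc<<6)|0x34=0x174
Byte[6]=B8: continuation. acc=(acc<<6)|0x38=0x5D38
Completed: cp=U+5D38 (starts at byte 4)
Byte[7]=EC: 3-byte lead, need 2 cont bytes. acc=0xC
Byte[8]=A0: continuation. acc=(acc<<6)|0x20=0x320
Byte[9]: stream ended, expected continuation. INVALID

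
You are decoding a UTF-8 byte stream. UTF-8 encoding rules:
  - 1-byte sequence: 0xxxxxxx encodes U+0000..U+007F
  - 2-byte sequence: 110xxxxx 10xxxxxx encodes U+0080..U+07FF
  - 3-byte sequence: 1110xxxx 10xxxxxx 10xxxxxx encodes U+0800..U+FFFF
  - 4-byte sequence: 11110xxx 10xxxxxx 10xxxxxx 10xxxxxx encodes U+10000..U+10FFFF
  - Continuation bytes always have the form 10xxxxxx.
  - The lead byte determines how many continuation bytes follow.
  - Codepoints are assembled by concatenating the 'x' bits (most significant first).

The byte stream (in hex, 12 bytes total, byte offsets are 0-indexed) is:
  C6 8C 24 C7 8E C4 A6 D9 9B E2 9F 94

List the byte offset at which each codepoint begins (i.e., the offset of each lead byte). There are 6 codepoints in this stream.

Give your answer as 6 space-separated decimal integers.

Byte[0]=C6: 2-byte lead, need 1 cont bytes. acc=0x6
Byte[1]=8C: continuation. acc=(acc<<6)|0x0C=0x18C
Completed: cp=U+018C (starts at byte 0)
Byte[2]=24: 1-byte ASCII. cp=U+0024
Byte[3]=C7: 2-byte lead, need 1 cont bytes. acc=0x7
Byte[4]=8E: continuation. acc=(acc<<6)|0x0E=0x1CE
Completed: cp=U+01CE (starts at byte 3)
Byte[5]=C4: 2-byte lead, need 1 cont bytes. acc=0x4
Byte[6]=A6: continuation. acc=(acc<<6)|0x26=0x126
Completed: cp=U+0126 (starts at byte 5)
Byte[7]=D9: 2-byte lead, need 1 cont bytes. acc=0x19
Byte[8]=9B: continuation. acc=(acc<<6)|0x1B=0x65B
Completed: cp=U+065B (starts at byte 7)
Byte[9]=E2: 3-byte lead, need 2 cont bytes. acc=0x2
Byte[10]=9F: continuation. acc=(acc<<6)|0x1F=0x9F
Byte[11]=94: continuation. acc=(acc<<6)|0x14=0x27D4
Completed: cp=U+27D4 (starts at byte 9)

Answer: 0 2 3 5 7 9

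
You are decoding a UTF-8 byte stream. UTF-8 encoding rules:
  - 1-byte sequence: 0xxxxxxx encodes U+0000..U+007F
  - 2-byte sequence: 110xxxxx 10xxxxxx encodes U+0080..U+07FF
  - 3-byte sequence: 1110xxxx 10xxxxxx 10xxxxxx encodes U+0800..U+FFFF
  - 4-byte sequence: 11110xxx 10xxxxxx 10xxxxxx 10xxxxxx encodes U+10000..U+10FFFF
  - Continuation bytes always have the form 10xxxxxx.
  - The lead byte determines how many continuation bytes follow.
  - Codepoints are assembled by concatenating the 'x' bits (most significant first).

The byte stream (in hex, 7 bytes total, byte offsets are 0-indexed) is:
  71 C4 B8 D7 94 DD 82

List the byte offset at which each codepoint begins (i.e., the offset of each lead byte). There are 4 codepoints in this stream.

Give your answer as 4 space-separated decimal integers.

Byte[0]=71: 1-byte ASCII. cp=U+0071
Byte[1]=C4: 2-byte lead, need 1 cont bytes. acc=0x4
Byte[2]=B8: continuation. acc=(acc<<6)|0x38=0x138
Completed: cp=U+0138 (starts at byte 1)
Byte[3]=D7: 2-byte lead, need 1 cont bytes. acc=0x17
Byte[4]=94: continuation. acc=(acc<<6)|0x14=0x5D4
Completed: cp=U+05D4 (starts at byte 3)
Byte[5]=DD: 2-byte lead, need 1 cont bytes. acc=0x1D
Byte[6]=82: continuation. acc=(acc<<6)|0x02=0x742
Completed: cp=U+0742 (starts at byte 5)

Answer: 0 1 3 5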